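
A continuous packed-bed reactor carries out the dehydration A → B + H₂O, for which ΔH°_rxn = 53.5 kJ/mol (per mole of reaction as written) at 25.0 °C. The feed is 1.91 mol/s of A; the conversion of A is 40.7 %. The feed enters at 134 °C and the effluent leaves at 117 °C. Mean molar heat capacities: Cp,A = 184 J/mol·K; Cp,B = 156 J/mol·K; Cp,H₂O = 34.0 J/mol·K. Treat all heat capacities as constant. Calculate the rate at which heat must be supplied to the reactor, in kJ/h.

Extent of reaction ξ = 0.407 × 1.91 = 0.77737 mol/s
Reaction term: ξ·ΔH°_rxn = 0.77737 × 53.5 = 41.589 kJ/s
Sensible, feed 134→25 °C: -38.307 kJ/s
Outlet flows (mol/s): A 1.1326, B 0.77737, H₂O 0.77737
Sensible, products 25→117 °C: 32.762 kJ/s
Q = ΔH = 36.044 kJ/s = 36.044 kW
Heat supplied = 129760 kJ/h

Q_in = 130000 kJ/h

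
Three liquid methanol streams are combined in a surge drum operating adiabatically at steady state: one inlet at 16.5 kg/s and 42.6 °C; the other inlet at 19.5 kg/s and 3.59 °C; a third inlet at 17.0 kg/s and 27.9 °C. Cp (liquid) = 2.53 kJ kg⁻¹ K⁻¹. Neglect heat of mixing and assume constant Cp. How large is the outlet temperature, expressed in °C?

Adiabatic, steady state ⇒ Σ ṁᵢCp,ᵢ(T_out − Tᵢ) = 0
T_out = Σ ṁᵢCp,ᵢTᵢ / Σ ṁᵢCp,ᵢ
      = 3155.4 / 134.09 = 23.532 °C

T_out = 23.5 °C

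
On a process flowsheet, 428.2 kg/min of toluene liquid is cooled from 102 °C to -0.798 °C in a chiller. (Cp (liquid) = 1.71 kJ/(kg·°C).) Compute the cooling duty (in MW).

Q_c = 1.25 MW

Q = ṁ·Cp·ΔT = 428.2 × 1.71 × (-0.798 − 102) = -75271 kJ/min
Converting: 75271 / 60 s = 1254.5 kW
Cooling duty = 1.2545 MW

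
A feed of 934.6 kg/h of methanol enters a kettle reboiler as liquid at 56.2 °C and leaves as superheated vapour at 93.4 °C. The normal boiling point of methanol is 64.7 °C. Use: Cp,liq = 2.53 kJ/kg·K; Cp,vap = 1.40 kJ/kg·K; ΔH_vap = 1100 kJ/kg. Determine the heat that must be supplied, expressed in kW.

Q = 302 kW

liquid 56.2→64.7 °C: 21.505 kJ/kg
vaporisation at 64.7 °C: 1100 kJ/kg
vapour 64.7→93.4 °C: 40.18 kJ/kg
Δh = 21.505 + 1100 + 40.18 = 1161.7 kJ/kg
Q = ṁ·Δh = 934.6 kg/h × 1161.7 kJ/kg = 1.0857e+06 kJ/h
|Q| = 301.59 kW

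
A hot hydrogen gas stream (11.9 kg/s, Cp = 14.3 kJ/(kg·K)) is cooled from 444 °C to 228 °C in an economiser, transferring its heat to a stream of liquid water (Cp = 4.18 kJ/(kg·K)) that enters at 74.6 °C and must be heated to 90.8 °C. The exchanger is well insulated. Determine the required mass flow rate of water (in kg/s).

ṁ_c = 543 kg/s

Heat released by hot stream: Q = 11.9 × 14.3 × (444 − 228) = 36757 kJ/s
Energy balance on cold side (adiabatic exchanger): Q = ṁ_c·Cp_c·(T_c,out − T_c,in)
ṁ_c = 36757 / [4.18 × (90.8 − 74.6)] = 542.81 kg/s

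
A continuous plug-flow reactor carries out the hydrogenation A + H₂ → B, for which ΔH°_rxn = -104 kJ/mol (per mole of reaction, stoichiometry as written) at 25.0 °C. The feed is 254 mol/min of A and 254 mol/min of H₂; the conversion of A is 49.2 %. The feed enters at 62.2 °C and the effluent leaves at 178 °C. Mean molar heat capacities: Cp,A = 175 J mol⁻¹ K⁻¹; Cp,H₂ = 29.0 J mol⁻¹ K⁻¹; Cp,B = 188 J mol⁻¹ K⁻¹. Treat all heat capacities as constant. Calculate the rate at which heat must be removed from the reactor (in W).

Extent of reaction ξ = 0.492 × 254 = 124.97 mol/min
Reaction term: ξ·ΔH°_rxn = 124.97 × -104 = -12997 kJ/min
Sensible, feed 62.2→25 °C: -1927.6 kJ/min
Outlet flows (mol/min): A 129.03, H₂ 129.03, B 124.97
Sensible, products 25→178 °C: 7621.9 kJ/min
Q = ΔH = -7302.3 kJ/min = -121.71 kW
Heat removed = 121710 W

Q_out = 122000 W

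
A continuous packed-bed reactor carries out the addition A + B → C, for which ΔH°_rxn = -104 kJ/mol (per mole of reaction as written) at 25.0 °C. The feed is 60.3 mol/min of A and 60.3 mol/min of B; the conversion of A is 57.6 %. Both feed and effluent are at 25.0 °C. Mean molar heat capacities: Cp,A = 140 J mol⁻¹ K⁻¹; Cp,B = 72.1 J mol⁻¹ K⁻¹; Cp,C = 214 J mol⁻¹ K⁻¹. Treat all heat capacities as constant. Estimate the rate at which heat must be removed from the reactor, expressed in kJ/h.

Q_out = 217000 kJ/h

Extent of reaction ξ = 0.576 × 60.3 = 34.733 mol/min
Reaction term: ξ·ΔH°_rxn = 34.733 × -104 = -3612.2 kJ/min
Q = ΔH = -3612.2 kJ/min = -60.204 kW
Heat removed = 216730 kJ/h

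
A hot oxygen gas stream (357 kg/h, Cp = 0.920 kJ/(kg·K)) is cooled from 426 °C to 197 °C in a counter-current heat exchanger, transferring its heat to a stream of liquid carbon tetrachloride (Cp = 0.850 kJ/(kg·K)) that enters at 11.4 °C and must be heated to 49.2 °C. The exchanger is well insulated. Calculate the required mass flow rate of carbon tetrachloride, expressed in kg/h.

Heat released by hot stream: Q = 357 × 0.920 × (426 − 197) = 75213 kJ/h
Energy balance on cold side (adiabatic exchanger): Q = ṁ_c·Cp_c·(T_c,out − T_c,in)
ṁ_c = 75213 / [0.850 × (49.2 − 11.4)] = 2340.9 kg/h

ṁ_c = 2340 kg/h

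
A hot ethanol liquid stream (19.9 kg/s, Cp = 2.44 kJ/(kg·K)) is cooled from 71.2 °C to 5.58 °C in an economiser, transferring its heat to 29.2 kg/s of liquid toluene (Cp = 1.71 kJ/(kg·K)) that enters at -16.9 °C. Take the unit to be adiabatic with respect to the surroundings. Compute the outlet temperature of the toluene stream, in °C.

T_c,out = 46.9 °C

Heat released by hot stream: Q = 19.9 × 2.44 × (71.2 − 5.58) = 3186.2 kJ/s
Energy balance on cold side (adiabatic exchanger): Q = ṁ_c·Cp_c·(T_c,out − T_c,in)
T_c,out = -16.9 + 3186.2/(29.2 × 1.71) = 46.912 °C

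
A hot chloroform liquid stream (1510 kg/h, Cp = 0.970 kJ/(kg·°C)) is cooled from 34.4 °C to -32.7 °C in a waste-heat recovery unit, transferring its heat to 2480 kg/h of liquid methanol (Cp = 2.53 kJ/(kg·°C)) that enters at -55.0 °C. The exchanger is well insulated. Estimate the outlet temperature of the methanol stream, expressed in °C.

Heat released by hot stream: Q = 1510 × 0.970 × (34.4 − -32.7) = 98281 kJ/h
Energy balance on cold side (adiabatic exchanger): Q = ṁ_c·Cp_c·(T_c,out − T_c,in)
T_c,out = -55.0 + 98281/(2480 × 2.53) = -39.336 °C

T_c,out = -39.3 °C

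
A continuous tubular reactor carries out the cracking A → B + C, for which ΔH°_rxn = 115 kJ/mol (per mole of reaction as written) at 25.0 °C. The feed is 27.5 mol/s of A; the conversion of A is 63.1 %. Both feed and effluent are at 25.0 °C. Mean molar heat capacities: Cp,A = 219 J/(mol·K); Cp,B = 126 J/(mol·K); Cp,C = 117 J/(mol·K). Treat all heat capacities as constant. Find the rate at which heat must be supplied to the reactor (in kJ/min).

Q_in = 120000 kJ/min

Extent of reaction ξ = 0.631 × 27.5 = 17.352 mol/s
Reaction term: ξ·ΔH°_rxn = 17.352 × 115 = 1995.5 kJ/s
Q = ΔH = 1995.5 kJ/s = 1995.5 kW
Heat supplied = 119730 kJ/min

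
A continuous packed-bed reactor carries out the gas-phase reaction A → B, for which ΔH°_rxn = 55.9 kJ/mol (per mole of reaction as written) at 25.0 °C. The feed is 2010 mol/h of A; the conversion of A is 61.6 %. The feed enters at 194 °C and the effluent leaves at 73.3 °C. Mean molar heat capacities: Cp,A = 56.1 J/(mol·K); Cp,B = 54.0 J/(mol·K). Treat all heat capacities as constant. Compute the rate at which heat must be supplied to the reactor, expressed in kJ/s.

Extent of reaction ξ = 0.616 × 2010 = 1238.2 mol/h
Reaction term: ξ·ΔH°_rxn = 1238.2 × 55.9 = 69213 kJ/h
Sensible, feed 194→25 °C: -19057 kJ/h
Outlet flows (mol/h): A 771.84, B 1238.2
Sensible, products 25→73.3 °C: 5320.8 kJ/h
Q = ΔH = 55477 kJ/h = 15.41 kW
Heat supplied = 15.41 kJ/s

Q_in = 15.4 kJ/s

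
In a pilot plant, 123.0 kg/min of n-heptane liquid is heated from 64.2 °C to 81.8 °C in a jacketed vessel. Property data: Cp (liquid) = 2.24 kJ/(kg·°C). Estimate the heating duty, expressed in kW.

Q = 80.8 kW

Q = ṁ·Cp·ΔT = 123.0 × 2.24 × (81.8 − 64.2) = 4849.2 kJ/min
Converting: 4849.2 / 60 s = 80.819 kW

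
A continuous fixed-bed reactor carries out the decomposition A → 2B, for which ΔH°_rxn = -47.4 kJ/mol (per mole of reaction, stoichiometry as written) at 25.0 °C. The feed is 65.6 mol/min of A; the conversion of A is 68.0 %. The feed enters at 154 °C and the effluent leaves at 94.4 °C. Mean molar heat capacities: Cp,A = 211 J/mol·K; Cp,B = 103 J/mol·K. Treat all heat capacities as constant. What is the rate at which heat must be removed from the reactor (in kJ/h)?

Q_out = 177000 kJ/h

Extent of reaction ξ = 0.680 × 65.6 = 44.608 mol/min
Reaction term: ξ·ΔH°_rxn = 44.608 × -47.4 = -2114.4 kJ/min
Sensible, feed 154→25 °C: -1785.6 kJ/min
Outlet flows (mol/min): A 20.992, B 89.216
Sensible, products 25→94.4 °C: 945.13 kJ/min
Q = ΔH = -2954.9 kJ/min = -49.248 kW
Heat removed = 177290 kJ/h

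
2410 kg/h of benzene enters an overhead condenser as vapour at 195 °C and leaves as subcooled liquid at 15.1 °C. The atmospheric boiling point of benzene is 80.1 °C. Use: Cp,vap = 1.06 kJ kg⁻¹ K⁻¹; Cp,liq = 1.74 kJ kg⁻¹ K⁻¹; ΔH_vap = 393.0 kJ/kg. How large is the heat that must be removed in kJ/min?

vapour 195→80.1 °C: -121.79 kJ/kg
condensation at 80.1 °C: -393 kJ/kg
liquid 80.1→15.1 °C: -113.1 kJ/kg
Δh = -121.79 + -393 + -113.1 = -627.89 kJ/kg
Q = ṁ·Δh = 2410 kg/h × -627.89 kJ/kg = -1.5132e+06 kJ/h
|Q| = 420.34 kW = 25220 kJ/min

Q_c = 25200 kJ/min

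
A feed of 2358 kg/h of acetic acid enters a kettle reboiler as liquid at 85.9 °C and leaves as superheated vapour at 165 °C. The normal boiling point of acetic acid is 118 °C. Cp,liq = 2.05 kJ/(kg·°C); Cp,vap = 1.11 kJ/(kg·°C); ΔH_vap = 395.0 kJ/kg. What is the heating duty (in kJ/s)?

liquid 85.9→118 °C: 65.805 kJ/kg
vaporisation at 118 °C: 395 kJ/kg
vapour 118→165 °C: 52.17 kJ/kg
Δh = 65.805 + 395 + 52.17 = 512.98 kJ/kg
Q = ṁ·Δh = 2358 kg/h × 512.98 kJ/kg = 1.2096e+06 kJ/h
|Q| = 336 kW

Q = 336 kJ/s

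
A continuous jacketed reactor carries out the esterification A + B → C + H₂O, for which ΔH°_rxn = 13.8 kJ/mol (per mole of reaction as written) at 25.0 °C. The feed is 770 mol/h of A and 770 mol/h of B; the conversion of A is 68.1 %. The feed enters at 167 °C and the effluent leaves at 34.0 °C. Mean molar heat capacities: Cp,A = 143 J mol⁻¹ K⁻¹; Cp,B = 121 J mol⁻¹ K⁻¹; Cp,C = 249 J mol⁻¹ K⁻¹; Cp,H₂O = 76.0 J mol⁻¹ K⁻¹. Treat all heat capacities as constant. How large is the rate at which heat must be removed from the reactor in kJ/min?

Extent of reaction ξ = 0.681 × 770 = 524.37 mol/h
Reaction term: ξ·ΔH°_rxn = 524.37 × 13.8 = 7236.3 kJ/h
Sensible, feed 167→25 °C: -28866 kJ/h
Outlet flows (mol/h): A 245.63, B 245.63, C 524.37, H₂O 524.37
Sensible, products 25→34.0 °C: 2117.4 kJ/h
Q = ΔH = -19512 kJ/h = -5.42 kW
Heat removed = 325.2 kJ/min

Q_out = 325 kJ/min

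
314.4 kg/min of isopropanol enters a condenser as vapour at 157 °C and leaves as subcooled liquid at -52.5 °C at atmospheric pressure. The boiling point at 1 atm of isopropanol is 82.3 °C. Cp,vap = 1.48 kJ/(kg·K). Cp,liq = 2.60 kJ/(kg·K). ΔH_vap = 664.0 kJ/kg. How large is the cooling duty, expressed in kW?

Q_c = 5900 kW

vapour 157→82.3 °C: -110.56 kJ/kg
condensation at 82.3 °C: -664 kJ/kg
liquid 82.3→-52.5 °C: -350.48 kJ/kg
Δh = -110.56 + -664 + -350.48 = -1125 kJ/kg
Q = ṁ·Δh = 314.4 kg/min × -1125 kJ/kg = -353710 kJ/min
|Q| = 5895.2 kW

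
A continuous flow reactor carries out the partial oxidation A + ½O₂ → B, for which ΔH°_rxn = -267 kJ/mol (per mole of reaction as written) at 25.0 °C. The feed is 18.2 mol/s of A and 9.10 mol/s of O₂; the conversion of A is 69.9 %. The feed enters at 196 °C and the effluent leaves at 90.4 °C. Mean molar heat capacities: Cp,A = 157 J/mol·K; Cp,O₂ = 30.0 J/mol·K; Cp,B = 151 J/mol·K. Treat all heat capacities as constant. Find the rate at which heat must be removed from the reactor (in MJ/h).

Q_out = 13500 MJ/h

Extent of reaction ξ = 0.699 × 18.2 = 12.722 mol/s
Reaction term: ξ·ΔH°_rxn = 12.722 × -267 = -3396.7 kJ/s
Sensible, feed 196→25 °C: -535.3 kJ/s
Outlet flows (mol/s): A 5.4782, O₂ 2.7391, B 12.722
Sensible, products 25→90.4 °C: 187.26 kJ/s
Q = ΔH = -3744.8 kJ/s = -3744.8 kW
Heat removed = 13481 MJ/h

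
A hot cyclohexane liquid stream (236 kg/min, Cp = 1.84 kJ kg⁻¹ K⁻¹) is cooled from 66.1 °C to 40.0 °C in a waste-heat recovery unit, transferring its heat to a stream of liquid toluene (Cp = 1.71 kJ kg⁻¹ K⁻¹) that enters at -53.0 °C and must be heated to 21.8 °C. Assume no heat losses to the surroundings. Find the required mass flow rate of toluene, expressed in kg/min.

Heat released by hot stream: Q = 236 × 1.84 × (66.1 − 40.0) = 11334 kJ/min
Energy balance on cold side (adiabatic exchanger): Q = ṁ_c·Cp_c·(T_c,out − T_c,in)
ṁ_c = 11334 / [1.71 × (21.8 − -53.0)] = 88.608 kg/min

ṁ_c = 88.6 kg/min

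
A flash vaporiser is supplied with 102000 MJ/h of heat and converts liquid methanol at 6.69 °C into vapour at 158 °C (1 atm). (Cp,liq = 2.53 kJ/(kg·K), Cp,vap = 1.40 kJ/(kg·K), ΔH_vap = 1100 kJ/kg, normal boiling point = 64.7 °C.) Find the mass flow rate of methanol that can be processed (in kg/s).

Δh = 2.53×(64.7−6.69) + 1100 + 1.40×(158−64.7) = 1377.4 kJ/kg
Q = 102000 MJ/h = 28333 kJ/s = 28333 kJ/s
ṁ = Q/Δh = 28333 / 1377.4 = 20.57 kg/s

ṁ = 20.6 kg/s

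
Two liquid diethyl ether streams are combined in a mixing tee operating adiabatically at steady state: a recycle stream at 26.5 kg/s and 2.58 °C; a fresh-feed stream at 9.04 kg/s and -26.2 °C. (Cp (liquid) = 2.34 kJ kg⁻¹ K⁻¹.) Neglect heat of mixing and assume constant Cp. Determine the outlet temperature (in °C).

T_out = -4.74 °C

Adiabatic, steady state ⇒ Σ ṁᵢCp,ᵢ(T_out − Tᵢ) = 0
Σ ṁᵢCp,ᵢTᵢ = 26.5×2.34×2.58 + 9.04×2.34×-26.2 = -394.24
Σ ṁᵢCp,ᵢ = 26.5×2.34 + 9.04×2.34 = 83.164
T_out = -394.24 / 83.164 = -4.7405 °C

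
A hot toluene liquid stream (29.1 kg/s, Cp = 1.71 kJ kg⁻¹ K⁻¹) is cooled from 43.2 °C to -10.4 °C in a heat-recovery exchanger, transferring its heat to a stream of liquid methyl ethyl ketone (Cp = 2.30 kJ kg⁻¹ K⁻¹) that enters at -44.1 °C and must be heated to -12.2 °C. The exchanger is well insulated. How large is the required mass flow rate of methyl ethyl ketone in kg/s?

Heat released by hot stream: Q = 29.1 × 1.71 × (43.2 − -10.4) = 2667.2 kJ/s
Energy balance on cold side (adiabatic exchanger): Q = ṁ_c·Cp_c·(T_c,out − T_c,in)
ṁ_c = 2667.2 / [2.30 × (-12.2 − -44.1)] = 36.353 kg/s

ṁ_c = 36.4 kg/s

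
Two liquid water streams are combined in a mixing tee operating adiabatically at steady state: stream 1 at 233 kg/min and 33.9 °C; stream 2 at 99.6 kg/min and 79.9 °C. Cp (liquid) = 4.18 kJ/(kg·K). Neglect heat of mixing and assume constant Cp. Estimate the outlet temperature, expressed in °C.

T_out = 47.7 °C

No heat crosses the boundary, so H_out = H_in.
Σ ṁᵢCp,ᵢTᵢ = 233×4.18×33.9 + 99.6×4.18×79.9 = 66281
Σ ṁᵢCp,ᵢ = 233×4.18 + 99.6×4.18 = 1390.3
T_out = 66281 / 1390.3 = 47.675 °C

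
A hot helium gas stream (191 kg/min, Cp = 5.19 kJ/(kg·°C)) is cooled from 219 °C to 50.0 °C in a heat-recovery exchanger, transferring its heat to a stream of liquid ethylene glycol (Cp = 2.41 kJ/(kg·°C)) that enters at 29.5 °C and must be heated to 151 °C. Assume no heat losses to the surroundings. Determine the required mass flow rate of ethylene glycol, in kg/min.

ṁ_c = 572 kg/min

Heat released by hot stream: Q = 191 × 5.19 × (219 − 50.0) = 167530 kJ/min
Energy balance on cold side (adiabatic exchanger): Q = ṁ_c·Cp_c·(T_c,out − T_c,in)
ṁ_c = 167530 / [2.41 × (151 − 29.5)] = 572.13 kg/min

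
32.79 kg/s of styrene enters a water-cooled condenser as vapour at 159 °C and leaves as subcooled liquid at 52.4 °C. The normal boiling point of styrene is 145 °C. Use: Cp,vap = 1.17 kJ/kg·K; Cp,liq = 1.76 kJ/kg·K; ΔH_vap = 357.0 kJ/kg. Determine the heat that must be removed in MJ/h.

Q_c = 63300 MJ/h

vapour 159→145 °C: -16.38 kJ/kg
condensation at 145 °C: -357 kJ/kg
liquid 145→52.4 °C: -162.98 kJ/kg
Δh = -16.38 + -357 + -162.98 = -536.36 kJ/kg
Q = ṁ·Δh = 32.79 kg/s × -536.36 kJ/kg = -17587 kJ/s
|Q| = 17587 kW = 63314 MJ/h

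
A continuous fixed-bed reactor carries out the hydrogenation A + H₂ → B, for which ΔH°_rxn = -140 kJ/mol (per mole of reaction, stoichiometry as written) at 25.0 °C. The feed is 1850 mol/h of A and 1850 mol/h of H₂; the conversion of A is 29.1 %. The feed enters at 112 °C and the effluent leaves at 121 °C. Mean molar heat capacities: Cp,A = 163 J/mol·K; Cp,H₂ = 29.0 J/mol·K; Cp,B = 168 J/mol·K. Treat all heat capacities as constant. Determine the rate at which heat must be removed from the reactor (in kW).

Q_out = 20.4 kW

Extent of reaction ξ = 0.291 × 1850 = 538.35 mol/h
Reaction term: ξ·ΔH°_rxn = 538.35 × -140 = -75369 kJ/h
Sensible, feed 112→25 °C: -30902 kJ/h
Outlet flows (mol/h): A 1311.7, H₂ 1311.7, B 538.35
Sensible, products 25→121 °C: 32859 kJ/h
Q = ΔH = -73413 kJ/h = -20.392 kW
Heat removed = 20.392 kW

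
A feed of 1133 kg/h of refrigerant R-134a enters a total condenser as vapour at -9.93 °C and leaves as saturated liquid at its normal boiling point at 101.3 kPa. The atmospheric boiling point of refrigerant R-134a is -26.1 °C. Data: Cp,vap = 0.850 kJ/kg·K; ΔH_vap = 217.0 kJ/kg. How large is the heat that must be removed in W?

vapour -9.93→-26.1 °C: -13.745 kJ/kg
condensation at -26.1 °C: -217 kJ/kg
Δh = -13.745 + -217 = -230.74 kJ/kg
Q = ṁ·Δh = 1133 kg/h × -230.74 kJ/kg = -261430 kJ/h
|Q| = 72.62 kW = 72620 W

Q_c = 72600 W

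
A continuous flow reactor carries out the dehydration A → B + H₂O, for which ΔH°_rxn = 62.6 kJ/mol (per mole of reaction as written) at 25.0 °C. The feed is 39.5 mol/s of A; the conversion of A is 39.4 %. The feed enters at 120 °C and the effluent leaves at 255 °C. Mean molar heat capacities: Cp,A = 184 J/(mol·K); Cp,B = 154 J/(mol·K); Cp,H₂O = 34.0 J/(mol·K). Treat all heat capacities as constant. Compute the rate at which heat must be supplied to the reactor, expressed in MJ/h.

Q_in = 7090 MJ/h

Extent of reaction ξ = 0.394 × 39.5 = 15.563 mol/s
Reaction term: ξ·ΔH°_rxn = 15.563 × 62.6 = 974.24 kJ/s
Sensible, feed 120→25 °C: -690.46 kJ/s
Outlet flows (mol/s): A 23.937, B 15.563, H₂O 15.563
Sensible, products 25→255 °C: 1686 kJ/s
Q = ΔH = 1969.7 kJ/s = 1969.7 kW
Heat supplied = 7091.1 MJ/h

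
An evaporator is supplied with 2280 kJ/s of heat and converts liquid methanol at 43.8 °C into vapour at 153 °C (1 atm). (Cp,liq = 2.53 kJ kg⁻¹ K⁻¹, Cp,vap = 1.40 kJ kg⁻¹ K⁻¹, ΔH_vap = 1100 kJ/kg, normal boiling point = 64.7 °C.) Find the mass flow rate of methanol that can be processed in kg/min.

ṁ = 107 kg/min

Δh = 2.53×(64.7−43.8) + 1100 + 1.40×(153−64.7) = 1276.5 kJ/kg
Q = 2280 kJ/s = 2280 kJ/s = 136800 kJ/min
ṁ = Q/Δh = 136800 / 1276.5 = 107.17 kg/min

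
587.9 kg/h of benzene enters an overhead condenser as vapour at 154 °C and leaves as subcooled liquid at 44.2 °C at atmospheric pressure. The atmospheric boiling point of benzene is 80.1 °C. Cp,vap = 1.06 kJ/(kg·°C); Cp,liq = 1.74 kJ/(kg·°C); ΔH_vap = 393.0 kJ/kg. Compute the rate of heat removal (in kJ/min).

vapour 154→80.1 °C: -78.334 kJ/kg
condensation at 80.1 °C: -393 kJ/kg
liquid 80.1→44.2 °C: -62.466 kJ/kg
Δh = -78.334 + -393 + -62.466 = -533.8 kJ/kg
Q = ṁ·Δh = 587.9 kg/h × -533.8 kJ/kg = -313820 kJ/h
|Q| = 87.173 kW = 5230.4 kJ/min

Q_c = 5230 kJ/min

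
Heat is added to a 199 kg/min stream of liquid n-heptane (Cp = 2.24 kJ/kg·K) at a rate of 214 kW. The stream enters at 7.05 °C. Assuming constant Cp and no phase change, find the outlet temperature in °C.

Q = 214 kW = 12840 kJ/min
ΔT = Q/(ṁ·Cp) = 12840/(199×2.24) = 28.805 K
T_out = 7.05 + 28.805 = 35.855 °C

T_out = 35.9 °C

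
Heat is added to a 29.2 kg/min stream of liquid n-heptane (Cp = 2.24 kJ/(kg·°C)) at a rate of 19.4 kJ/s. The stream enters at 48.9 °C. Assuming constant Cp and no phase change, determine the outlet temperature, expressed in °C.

Q = 19.4 kJ/s = 1164 kJ/min
ΔT = Q/(ṁ·Cp) = 1164/(29.2×2.24) = 17.796 K
T_out = 48.9 + 17.796 = 66.696 °C

T_out = 66.7 °C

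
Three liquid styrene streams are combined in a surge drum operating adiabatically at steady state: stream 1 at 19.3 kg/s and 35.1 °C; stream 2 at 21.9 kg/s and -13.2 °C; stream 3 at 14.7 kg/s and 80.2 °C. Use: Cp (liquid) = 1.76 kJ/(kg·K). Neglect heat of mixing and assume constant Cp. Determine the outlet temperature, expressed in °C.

Energy balance with Q = 0: Σ ṁᵢCp,ᵢ(T_out − Tᵢ) = 0
T_out = Σ ṁᵢCp,ᵢTᵢ / Σ ṁᵢCp,ᵢ
      = 2758.4 / 98.384 = 28.037 °C

T_out = 28.0 °C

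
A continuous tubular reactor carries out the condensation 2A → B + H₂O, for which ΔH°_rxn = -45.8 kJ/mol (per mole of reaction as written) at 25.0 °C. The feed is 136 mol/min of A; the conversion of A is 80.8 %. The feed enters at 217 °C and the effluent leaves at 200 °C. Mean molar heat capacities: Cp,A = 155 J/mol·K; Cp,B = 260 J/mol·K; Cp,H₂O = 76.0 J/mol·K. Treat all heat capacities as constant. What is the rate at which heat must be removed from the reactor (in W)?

Q_out = 43700 W

Extent of reaction ξ = 0.808 × 136 / 2 = 54.944 mol/min
Reaction term: ξ·ΔH°_rxn = 54.944 × -45.8 = -2516.4 kJ/min
Sensible, feed 217→25 °C: -4047.4 kJ/min
Outlet flows (mol/min): A 26.112, B 54.944, H₂O 54.944
Sensible, products 25→200 °C: 3939 kJ/min
Q = ΔH = -2624.8 kJ/min = -43.747 kW
Heat removed = 43747 W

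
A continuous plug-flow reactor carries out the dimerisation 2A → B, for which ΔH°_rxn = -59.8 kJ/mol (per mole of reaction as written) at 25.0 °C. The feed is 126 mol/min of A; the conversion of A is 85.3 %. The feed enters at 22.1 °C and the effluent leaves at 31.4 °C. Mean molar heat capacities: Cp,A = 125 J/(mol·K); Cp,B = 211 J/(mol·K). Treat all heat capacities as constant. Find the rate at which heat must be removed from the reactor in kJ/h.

Q_out = 185000 kJ/h

Extent of reaction ξ = 0.853 × 126 / 2 = 53.739 mol/min
Reaction term: ξ·ΔH°_rxn = 53.739 × -59.8 = -3213.6 kJ/min
Sensible, feed 22.1→25 °C: 45.675 kJ/min
Outlet flows (mol/min): A 18.522, B 53.739
Sensible, products 25→31.4 °C: 87.387 kJ/min
Q = ΔH = -3080.5 kJ/min = -51.342 kW
Heat removed = 184830 kJ/h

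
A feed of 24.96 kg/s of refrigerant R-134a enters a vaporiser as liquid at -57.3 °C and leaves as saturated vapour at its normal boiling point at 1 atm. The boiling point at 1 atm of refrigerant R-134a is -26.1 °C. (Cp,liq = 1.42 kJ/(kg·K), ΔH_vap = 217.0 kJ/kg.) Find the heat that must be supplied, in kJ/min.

Q = 391000 kJ/min

liquid -57.3→-26.1 °C: 44.304 kJ/kg
vaporisation at -26.1 °C: 217 kJ/kg
Δh = 44.304 + 217 = 261.3 kJ/kg
Q = ṁ·Δh = 24.96 kg/s × 261.3 kJ/kg = 6522.1 kJ/s
|Q| = 6522.1 kW = 391330 kJ/min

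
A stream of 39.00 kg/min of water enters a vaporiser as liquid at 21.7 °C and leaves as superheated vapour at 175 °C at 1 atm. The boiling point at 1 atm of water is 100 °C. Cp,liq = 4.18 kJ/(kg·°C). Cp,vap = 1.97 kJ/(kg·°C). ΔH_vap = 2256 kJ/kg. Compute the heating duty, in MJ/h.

liquid 21.7→100 °C: 327.29 kJ/kg
vaporisation at 100 °C: 2256 kJ/kg
vapour 100→175 °C: 147.75 kJ/kg
Δh = 327.29 + 2256 + 147.75 = 2731 kJ/kg
Q = ṁ·Δh = 39.00 kg/min × 2731 kJ/kg = 106510 kJ/min
|Q| = 1775.2 kW = 6390.6 MJ/h

Q = 6390 MJ/h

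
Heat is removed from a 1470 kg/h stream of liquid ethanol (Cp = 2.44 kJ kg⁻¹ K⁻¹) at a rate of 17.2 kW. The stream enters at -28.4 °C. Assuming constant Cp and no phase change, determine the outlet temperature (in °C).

Q = 17.2 kW = 61920 kJ/h
ΔT = Q/(ṁ·Cp) = 61920/(1470×2.44) = 17.263 K
T_out = -28.4 − 17.263 = -45.663 °C

T_out = -45.7 °C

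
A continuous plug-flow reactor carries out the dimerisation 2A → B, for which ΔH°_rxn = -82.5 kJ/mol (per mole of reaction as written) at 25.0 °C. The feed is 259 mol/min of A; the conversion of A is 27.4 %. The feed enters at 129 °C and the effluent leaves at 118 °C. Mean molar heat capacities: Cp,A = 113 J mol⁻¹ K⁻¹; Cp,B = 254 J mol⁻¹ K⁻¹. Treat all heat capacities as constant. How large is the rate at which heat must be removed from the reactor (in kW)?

Extent of reaction ξ = 0.274 × 259 / 2 = 35.483 mol/min
Reaction term: ξ·ΔH°_rxn = 35.483 × -82.5 = -2927.3 kJ/min
Sensible, feed 129→25 °C: -3043.8 kJ/min
Outlet flows (mol/min): A 188.03, B 35.483
Sensible, products 25→118 °C: 2814.2 kJ/min
Q = ΔH = -3156.9 kJ/min = -52.615 kW
Heat removed = 52.615 kW

Q_out = 52.6 kW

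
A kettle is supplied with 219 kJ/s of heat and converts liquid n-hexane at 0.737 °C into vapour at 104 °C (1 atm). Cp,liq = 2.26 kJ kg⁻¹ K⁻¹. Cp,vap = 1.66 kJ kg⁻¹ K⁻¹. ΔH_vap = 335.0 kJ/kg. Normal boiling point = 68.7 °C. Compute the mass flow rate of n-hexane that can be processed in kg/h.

Δh = 2.26×(68.7−0.737) + 335.0 + 1.66×(104−68.7) = 547.19 kJ/kg
Q = 219 kJ/s = 219 kJ/s = 788400 kJ/h
ṁ = Q/Δh = 788400 / 547.19 = 1440.8 kg/h

ṁ = 1440 kg/h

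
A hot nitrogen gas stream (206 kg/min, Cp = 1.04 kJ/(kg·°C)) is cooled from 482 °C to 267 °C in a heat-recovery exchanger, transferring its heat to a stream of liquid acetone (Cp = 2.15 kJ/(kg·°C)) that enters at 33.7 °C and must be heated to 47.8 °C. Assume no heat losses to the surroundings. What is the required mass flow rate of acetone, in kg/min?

ṁ_c = 1520 kg/min

Heat released by hot stream: Q = 206 × 1.04 × (482 − 267) = 46062 kJ/min
Energy balance on cold side (adiabatic exchanger): Q = ṁ_c·Cp_c·(T_c,out − T_c,in)
ṁ_c = 46062 / [2.15 × (47.8 − 33.7)] = 1519.4 kg/min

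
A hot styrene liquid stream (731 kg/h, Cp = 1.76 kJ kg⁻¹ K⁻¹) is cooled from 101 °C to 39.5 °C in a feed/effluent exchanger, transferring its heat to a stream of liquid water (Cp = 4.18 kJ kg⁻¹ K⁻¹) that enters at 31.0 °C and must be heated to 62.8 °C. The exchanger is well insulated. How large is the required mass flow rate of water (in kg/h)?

ṁ_c = 595 kg/h

Heat released by hot stream: Q = 731 × 1.76 × (101 − 39.5) = 79123 kJ/h
Energy balance on cold side (adiabatic exchanger): Q = ṁ_c·Cp_c·(T_c,out − T_c,in)
ṁ_c = 79123 / [4.18 × (62.8 − 31.0)] = 595.25 kg/h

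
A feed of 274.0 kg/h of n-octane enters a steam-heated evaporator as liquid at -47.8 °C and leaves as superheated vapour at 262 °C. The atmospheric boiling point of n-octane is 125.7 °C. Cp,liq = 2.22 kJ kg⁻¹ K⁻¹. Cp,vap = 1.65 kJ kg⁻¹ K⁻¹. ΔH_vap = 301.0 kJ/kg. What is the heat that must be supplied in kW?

liquid -47.8→125.7 °C: 385.17 kJ/kg
vaporisation at 125.7 °C: 301 kJ/kg
vapour 125.7→262 °C: 224.9 kJ/kg
Δh = 385.17 + 301 + 224.9 = 911.07 kJ/kg
Q = ṁ·Δh = 274.0 kg/h × 911.07 kJ/kg = 249630 kJ/h
|Q| = 69.342 kW

Q = 69.3 kW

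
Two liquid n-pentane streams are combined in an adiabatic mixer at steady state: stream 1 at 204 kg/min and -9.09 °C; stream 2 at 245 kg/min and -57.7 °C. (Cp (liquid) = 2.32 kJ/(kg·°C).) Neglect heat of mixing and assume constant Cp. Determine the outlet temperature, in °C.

Energy balance with Q = 0: Σ ṁᵢCp,ᵢ(T_out − Tᵢ) = 0
T_out = Σ ṁᵢCp,ᵢTᵢ / Σ ṁᵢCp,ᵢ
      = -37099 / 1041.7 = -35.614 °C

T_out = -35.6 °C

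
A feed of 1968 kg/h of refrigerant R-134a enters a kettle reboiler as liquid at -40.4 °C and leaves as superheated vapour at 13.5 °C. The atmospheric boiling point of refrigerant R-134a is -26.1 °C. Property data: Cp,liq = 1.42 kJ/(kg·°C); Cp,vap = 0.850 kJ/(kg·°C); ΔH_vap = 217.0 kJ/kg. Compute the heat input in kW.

liquid -40.4→-26.1 °C: 20.306 kJ/kg
vaporisation at -26.1 °C: 217 kJ/kg
vapour -26.1→13.5 °C: 33.66 kJ/kg
Δh = 20.306 + 217 + 33.66 = 270.97 kJ/kg
Q = ṁ·Δh = 1968 kg/h × 270.97 kJ/kg = 533260 kJ/h
|Q| = 148.13 kW

Q = 148 kW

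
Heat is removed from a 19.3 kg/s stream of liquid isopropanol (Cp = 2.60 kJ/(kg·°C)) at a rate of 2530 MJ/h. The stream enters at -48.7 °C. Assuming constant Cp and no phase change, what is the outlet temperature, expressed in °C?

Q = 2530 MJ/h = 702.78 kJ/s
ΔT = Q/(ṁ·Cp) = 702.78/(19.3×2.60) = 14.005 K
T_out = -48.7 − 14.005 = -62.705 °C

T_out = -62.7 °C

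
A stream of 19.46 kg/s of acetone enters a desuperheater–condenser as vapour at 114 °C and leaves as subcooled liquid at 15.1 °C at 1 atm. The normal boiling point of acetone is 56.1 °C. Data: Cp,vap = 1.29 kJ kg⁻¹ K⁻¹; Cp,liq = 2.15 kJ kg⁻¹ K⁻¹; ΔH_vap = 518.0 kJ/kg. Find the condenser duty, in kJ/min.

vapour 114→56.1 °C: -74.691 kJ/kg
condensation at 56.1 °C: -518 kJ/kg
liquid 56.1→15.1 °C: -88.15 kJ/kg
Δh = -74.691 + -518 + -88.15 = -680.84 kJ/kg
Q = ṁ·Δh = 19.46 kg/s × -680.84 kJ/kg = -13249 kJ/s
|Q| = 13249 kW = 794950 kJ/min

Q_c = 795000 kJ/min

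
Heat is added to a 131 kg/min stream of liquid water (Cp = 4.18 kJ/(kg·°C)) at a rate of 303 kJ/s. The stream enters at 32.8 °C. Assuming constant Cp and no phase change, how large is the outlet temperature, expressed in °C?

T_out = 66.0 °C

Q = 303 kJ/s = 18180 kJ/min
ΔT = Q/(ṁ·Cp) = 18180/(131×4.18) = 33.201 K
T_out = 32.8 + 33.201 = 66.001 °C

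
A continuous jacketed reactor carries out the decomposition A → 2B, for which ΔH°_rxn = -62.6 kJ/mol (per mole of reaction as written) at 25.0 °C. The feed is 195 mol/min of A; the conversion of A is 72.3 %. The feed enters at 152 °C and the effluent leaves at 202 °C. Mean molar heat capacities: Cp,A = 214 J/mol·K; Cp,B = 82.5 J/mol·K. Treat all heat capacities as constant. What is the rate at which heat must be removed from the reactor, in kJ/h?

Extent of reaction ξ = 0.723 × 195 = 140.98 mol/min
Reaction term: ξ·ΔH°_rxn = 140.98 × -62.6 = -8825.7 kJ/min
Sensible, feed 152→25 °C: -5299.7 kJ/min
Outlet flows (mol/min): A 54.015, B 281.97
Sensible, products 25→202 °C: 6163.4 kJ/min
Q = ΔH = -7961.9 kJ/min = -132.7 kW
Heat removed = 477720 kJ/h

Q_out = 478000 kJ/h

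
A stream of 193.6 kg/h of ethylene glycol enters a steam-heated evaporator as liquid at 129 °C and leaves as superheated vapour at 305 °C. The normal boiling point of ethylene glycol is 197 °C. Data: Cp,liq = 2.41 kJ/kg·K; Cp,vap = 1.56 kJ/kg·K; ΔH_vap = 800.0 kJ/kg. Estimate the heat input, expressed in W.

Q = 60900 W

liquid 129→197 °C: 163.88 kJ/kg
vaporisation at 197 °C: 800 kJ/kg
vapour 197→305 °C: 168.48 kJ/kg
Δh = 163.88 + 800 + 168.48 = 1132.4 kJ/kg
Q = ṁ·Δh = 193.6 kg/h × 1132.4 kJ/kg = 219220 kJ/h
|Q| = 60.896 kW = 60896 W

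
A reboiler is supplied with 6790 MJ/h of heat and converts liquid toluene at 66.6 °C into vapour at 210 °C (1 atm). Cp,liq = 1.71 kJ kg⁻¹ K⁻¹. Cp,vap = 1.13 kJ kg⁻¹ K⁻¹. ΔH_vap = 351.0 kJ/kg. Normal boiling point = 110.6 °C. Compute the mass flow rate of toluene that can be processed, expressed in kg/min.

ṁ = 210 kg/min

Δh = 1.71×(110.6−66.6) + 351.0 + 1.13×(210−110.6) = 538.56 kJ/kg
Q = 6790 MJ/h = 1886.1 kJ/s = 113170 kJ/min
ṁ = Q/Δh = 113170 / 538.56 = 210.13 kg/min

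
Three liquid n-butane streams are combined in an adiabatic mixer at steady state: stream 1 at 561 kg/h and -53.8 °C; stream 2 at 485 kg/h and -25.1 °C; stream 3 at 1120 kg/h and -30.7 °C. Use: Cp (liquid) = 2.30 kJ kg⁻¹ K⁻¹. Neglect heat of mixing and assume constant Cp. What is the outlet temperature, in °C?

Energy balance with Q = 0: Σ ṁᵢCp,ᵢ(T_out − Tᵢ) = 0
T_out = Σ ṁᵢCp,ᵢTᵢ / Σ ṁᵢCp,ᵢ
      = -176500 / 4981.8 = -35.429 °C

T_out = -35.4 °C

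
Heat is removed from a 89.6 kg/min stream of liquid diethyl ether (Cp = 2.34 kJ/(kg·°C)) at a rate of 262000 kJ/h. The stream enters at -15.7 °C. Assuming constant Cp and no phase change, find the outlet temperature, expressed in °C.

Q = 262000 kJ/h = 4366.7 kJ/min
ΔT = Q/(ṁ·Cp) = 4366.7/(89.6×2.34) = 20.827 K
T_out = -15.7 − 20.827 = -36.527 °C

T_out = -36.5 °C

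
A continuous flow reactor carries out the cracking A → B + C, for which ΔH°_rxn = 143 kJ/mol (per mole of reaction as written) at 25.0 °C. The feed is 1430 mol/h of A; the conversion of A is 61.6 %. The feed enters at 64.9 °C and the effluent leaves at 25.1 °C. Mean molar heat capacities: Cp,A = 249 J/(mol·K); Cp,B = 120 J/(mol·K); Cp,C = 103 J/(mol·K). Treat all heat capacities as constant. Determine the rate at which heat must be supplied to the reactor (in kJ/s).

Q_in = 31.1 kJ/s

Extent of reaction ξ = 0.616 × 1430 = 880.88 mol/h
Reaction term: ξ·ΔH°_rxn = 880.88 × 143 = 125970 kJ/h
Sensible, feed 64.9→25 °C: -14207 kJ/h
Outlet flows (mol/h): A 549.12, B 880.88, C 880.88
Sensible, products 25→25.1 °C: 33.317 kJ/h
Q = ΔH = 111790 kJ/h = 31.053 kW
Heat supplied = 31.053 kJ/s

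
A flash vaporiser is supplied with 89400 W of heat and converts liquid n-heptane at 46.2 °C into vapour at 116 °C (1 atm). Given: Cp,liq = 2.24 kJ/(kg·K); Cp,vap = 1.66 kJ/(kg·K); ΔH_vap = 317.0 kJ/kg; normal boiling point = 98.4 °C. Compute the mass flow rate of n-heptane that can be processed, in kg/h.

Δh = 2.24×(98.4−46.2) + 317.0 + 1.66×(116−98.4) = 463.14 kJ/kg
Q = 89400 W = 89.4 kJ/s = 321840 kJ/h
ṁ = Q/Δh = 321840 / 463.14 = 694.9 kg/h

ṁ = 695 kg/h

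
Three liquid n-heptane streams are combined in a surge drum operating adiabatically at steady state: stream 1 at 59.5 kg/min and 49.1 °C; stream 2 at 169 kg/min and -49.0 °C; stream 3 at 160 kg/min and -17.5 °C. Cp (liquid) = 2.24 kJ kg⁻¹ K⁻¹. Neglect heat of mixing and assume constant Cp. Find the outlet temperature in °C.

T_out = -21.0 °C

Energy balance with Q = 0: Σ ṁᵢCp,ᵢ(T_out − Tᵢ) = 0
Σ ṁᵢCp,ᵢTᵢ = 59.5×2.24×49.1 + 169×2.24×-49.0 + 160×2.24×-17.5 = -18277
Σ ṁᵢCp,ᵢ = 59.5×2.24 + 169×2.24 + 160×2.24 = 870.24
T_out = -18277 / 870.24 = -21.003 °C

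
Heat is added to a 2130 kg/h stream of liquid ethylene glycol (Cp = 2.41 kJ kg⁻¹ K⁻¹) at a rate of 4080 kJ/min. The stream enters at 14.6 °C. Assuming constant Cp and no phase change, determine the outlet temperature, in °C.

Q = 4080 kJ/min = 244800 kJ/h
ΔT = Q/(ṁ·Cp) = 244800/(2130×2.41) = 47.689 K
T_out = 14.6 + 47.689 = 62.289 °C

T_out = 62.3 °C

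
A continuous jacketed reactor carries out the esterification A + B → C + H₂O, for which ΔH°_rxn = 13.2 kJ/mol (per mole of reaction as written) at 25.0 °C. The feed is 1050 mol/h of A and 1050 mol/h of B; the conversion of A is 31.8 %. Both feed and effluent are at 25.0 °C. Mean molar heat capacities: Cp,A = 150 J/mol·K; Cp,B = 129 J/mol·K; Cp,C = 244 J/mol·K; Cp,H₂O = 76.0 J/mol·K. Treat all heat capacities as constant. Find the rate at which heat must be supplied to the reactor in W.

Extent of reaction ξ = 0.318 × 1050 = 333.9 mol/h
Reaction term: ξ·ΔH°_rxn = 333.9 × 13.2 = 4407.5 kJ/h
Q = ΔH = 4407.5 kJ/h = 1.2243 kW
Heat supplied = 1224.3 W

Q_in = 1220 W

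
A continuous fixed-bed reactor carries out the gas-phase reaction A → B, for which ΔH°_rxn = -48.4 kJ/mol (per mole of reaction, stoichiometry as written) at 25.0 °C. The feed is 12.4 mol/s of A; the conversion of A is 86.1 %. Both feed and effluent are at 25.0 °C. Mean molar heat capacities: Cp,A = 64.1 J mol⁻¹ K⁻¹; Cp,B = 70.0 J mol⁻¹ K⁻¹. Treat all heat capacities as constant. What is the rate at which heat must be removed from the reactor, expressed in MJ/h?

Q_out = 1860 MJ/h

Extent of reaction ξ = 0.861 × 12.4 = 10.676 mol/s
Reaction term: ξ·ΔH°_rxn = 10.676 × -48.4 = -516.74 kJ/s
Q = ΔH = -516.74 kJ/s = -516.74 kW
Heat removed = 1860.3 MJ/h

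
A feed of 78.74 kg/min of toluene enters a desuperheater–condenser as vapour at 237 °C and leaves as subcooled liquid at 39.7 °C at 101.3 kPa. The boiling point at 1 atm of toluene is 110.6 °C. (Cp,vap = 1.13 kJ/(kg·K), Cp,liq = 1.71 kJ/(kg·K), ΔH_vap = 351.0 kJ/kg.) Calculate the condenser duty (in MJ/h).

vapour 237→110.6 °C: -142.83 kJ/kg
condensation at 110.6 °C: -351 kJ/kg
liquid 110.6→39.7 °C: -121.24 kJ/kg
Δh = -142.83 + -351 + -121.24 = -615.07 kJ/kg
Q = ṁ·Δh = 78.74 kg/min × -615.07 kJ/kg = -48431 kJ/min
|Q| = 807.18 kW = 2905.8 MJ/h

Q_c = 2910 MJ/h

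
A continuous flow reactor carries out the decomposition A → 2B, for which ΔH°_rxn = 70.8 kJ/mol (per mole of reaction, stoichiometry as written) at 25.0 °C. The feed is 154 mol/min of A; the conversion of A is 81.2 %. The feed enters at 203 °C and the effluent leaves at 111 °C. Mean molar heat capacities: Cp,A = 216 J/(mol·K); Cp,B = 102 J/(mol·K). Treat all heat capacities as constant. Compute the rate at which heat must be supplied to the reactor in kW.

Extent of reaction ξ = 0.812 × 154 = 125.05 mol/min
Reaction term: ξ·ΔH°_rxn = 125.05 × 70.8 = 8853.4 kJ/min
Sensible, feed 203→25 °C: -5921 kJ/min
Outlet flows (mol/min): A 28.952, B 250.1
Sensible, products 25→111 °C: 2731.7 kJ/min
Q = ΔH = 5664.1 kJ/min = 94.401 kW
Heat supplied = 94.401 kW

Q_in = 94.4 kW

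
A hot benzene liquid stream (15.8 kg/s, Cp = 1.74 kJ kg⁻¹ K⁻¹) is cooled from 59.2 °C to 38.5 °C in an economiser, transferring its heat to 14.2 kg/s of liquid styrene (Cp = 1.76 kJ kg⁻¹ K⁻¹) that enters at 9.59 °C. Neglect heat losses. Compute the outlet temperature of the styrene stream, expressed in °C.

T_c,out = 32.4 °C

Heat released by hot stream: Q = 15.8 × 1.74 × (59.2 − 38.5) = 569.08 kJ/s
Energy balance on cold side (adiabatic exchanger): Q = ṁ_c·Cp_c·(T_c,out − T_c,in)
T_c,out = 9.59 + 569.08/(14.2 × 1.76) = 32.361 °C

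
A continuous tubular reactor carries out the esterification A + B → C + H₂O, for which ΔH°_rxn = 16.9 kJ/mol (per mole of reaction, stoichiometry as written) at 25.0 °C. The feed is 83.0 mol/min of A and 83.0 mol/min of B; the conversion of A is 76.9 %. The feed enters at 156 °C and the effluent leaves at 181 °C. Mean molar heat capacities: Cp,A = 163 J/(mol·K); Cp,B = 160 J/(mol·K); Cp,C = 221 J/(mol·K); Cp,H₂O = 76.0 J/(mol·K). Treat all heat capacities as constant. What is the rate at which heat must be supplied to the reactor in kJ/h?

Extent of reaction ξ = 0.769 × 83.0 = 63.827 mol/min
Reaction term: ξ·ΔH°_rxn = 63.827 × 16.9 = 1078.7 kJ/min
Sensible, feed 156→25 °C: -3512 kJ/min
Outlet flows (mol/min): A 19.173, B 19.173, C 63.827, H₂O 63.827
Sensible, products 25→181 °C: 3923.3 kJ/min
Q = ΔH = 1490 kJ/min = 24.834 kW
Heat supplied = 89401 kJ/h

Q_in = 89400 kJ/h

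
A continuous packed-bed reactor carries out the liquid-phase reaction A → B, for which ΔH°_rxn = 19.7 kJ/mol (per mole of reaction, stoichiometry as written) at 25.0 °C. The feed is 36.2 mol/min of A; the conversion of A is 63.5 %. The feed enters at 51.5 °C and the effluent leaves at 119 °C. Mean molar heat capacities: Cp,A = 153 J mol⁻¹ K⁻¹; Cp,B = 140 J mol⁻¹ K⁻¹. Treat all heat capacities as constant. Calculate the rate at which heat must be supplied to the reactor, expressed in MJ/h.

Q_in = 47.9 MJ/h

Extent of reaction ξ = 0.635 × 36.2 = 22.987 mol/min
Reaction term: ξ·ΔH°_rxn = 22.987 × 19.7 = 452.84 kJ/min
Sensible, feed 51.5→25 °C: -146.77 kJ/min
Outlet flows (mol/min): A 13.213, B 22.987
Sensible, products 25→119 °C: 492.54 kJ/min
Q = ΔH = 798.61 kJ/min = 13.31 kW
Heat supplied = 47.917 MJ/h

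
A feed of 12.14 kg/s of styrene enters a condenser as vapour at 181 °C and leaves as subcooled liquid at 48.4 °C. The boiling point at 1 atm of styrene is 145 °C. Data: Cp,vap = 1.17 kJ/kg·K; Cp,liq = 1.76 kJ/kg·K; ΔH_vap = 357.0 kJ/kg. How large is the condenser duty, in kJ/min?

Q_c = 415000 kJ/min

vapour 181→145 °C: -42.12 kJ/kg
condensation at 145 °C: -357 kJ/kg
liquid 145→48.4 °C: -170.02 kJ/kg
Δh = -42.12 + -357 + -170.02 = -569.14 kJ/kg
Q = ṁ·Δh = 12.14 kg/s × -569.14 kJ/kg = -6909.3 kJ/s
|Q| = 6909.3 kW = 414560 kJ/min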